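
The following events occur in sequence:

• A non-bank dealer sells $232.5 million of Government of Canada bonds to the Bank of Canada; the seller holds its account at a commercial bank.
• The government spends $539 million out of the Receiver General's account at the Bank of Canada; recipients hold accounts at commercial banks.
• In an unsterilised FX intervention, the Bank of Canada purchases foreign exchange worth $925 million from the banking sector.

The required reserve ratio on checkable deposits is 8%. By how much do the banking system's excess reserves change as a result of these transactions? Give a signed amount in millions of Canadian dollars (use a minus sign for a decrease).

Asset purchase (from non-banks) $232.5 million: reserves +$232.5M, deposits +$232.5M.
Government spending $539 million: reserves +$539M, deposits +$539M.
FX purchase $925 million: reserves +$925M, deposits 0.
Totals: Δreserves = +$1696.5M, Δdeposits = +$771.5M.
Δrequired reserves = 8% × +$771.5M = +$61.72M.
Δexcess reserves = Δreserves − Δrequired = +$1696.5M − (+$61.72M) = +$1634.78 million.

+$1634.78 million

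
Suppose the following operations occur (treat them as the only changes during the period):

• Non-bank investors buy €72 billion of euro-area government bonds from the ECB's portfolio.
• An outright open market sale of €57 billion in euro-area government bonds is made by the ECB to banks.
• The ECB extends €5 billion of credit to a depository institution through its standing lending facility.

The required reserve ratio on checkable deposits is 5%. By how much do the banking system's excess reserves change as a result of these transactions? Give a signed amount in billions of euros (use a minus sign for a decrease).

-€120.4 billion

Asset sale (to non-banks) €72 billion: reserves −€72B, deposits −€72B.
OMO sale (to banks) €57 billion: reserves −€57B, deposits 0.
Discount-window loan €5 billion: reserves +€5B, deposits 0.
Totals: Δreserves = −€124B, Δdeposits = −€72B.
Δrequired reserves = 5% × −€72B = −€3.6B.
Δexcess reserves = Δreserves − Δrequired = −€124B − (−€3.6B) = -€120.4 billion.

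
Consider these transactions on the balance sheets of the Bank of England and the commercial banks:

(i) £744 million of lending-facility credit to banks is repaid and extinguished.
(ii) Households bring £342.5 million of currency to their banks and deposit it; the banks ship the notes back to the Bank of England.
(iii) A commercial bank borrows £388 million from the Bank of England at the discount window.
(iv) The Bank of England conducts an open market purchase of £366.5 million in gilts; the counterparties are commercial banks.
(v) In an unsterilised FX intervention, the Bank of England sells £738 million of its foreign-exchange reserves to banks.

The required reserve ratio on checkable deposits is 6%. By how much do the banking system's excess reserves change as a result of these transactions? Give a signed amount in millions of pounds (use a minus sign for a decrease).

Discount-window repayment £744 million: reserves −£744M, deposits 0.
Currency deposit £342.5 million: reserves +£342.5M, deposits +£342.5M.
Discount-window loan £388 million: reserves +£388M, deposits 0.
OMO purchase (from banks) £366.5 million: reserves +£366.5M, deposits 0.
FX sale £738 million: reserves −£738M, deposits 0.
Totals: Δreserves = −£385M, Δdeposits = +£342.5M.
Δrequired reserves = 6% × +£342.5M = +£20.55M.
Δexcess reserves = Δreserves − Δrequired = −£385M − (+£20.55M) = -£405.55 million.

-£405.55 million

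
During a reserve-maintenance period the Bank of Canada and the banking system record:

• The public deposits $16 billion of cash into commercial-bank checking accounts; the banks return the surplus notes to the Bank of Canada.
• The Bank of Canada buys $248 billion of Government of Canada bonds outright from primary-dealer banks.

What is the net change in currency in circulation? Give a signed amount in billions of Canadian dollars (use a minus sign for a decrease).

-$16 billion

Currency deposit $16 billion: notes return to the central bank → −$16B.
OMO purchase (from banks) $248 billion: no currency enters or leaves circulation → 0.
Net: −16 + 0 = -$16 billion.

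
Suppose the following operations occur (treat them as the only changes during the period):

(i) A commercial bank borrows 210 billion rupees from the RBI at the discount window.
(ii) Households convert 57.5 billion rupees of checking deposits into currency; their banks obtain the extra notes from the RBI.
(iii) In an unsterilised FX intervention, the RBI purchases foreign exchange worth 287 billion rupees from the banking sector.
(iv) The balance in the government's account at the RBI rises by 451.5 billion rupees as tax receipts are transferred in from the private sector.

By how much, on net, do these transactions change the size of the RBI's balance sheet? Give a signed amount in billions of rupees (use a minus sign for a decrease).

+497 billion

Discount-window loan 210 billion rupees: an RBI asset is acquired → +210B.
Currency withdrawal 57.5 billion rupees: only the composition of liabilities changes → 0.
FX purchase 287 billion rupees: an RBI asset is acquired → +287B.
Government account inflow 451.5 billion rupees: only the composition of liabilities changes → 0.
Net: 210 + 0 + 287 + 0 = +497 billion.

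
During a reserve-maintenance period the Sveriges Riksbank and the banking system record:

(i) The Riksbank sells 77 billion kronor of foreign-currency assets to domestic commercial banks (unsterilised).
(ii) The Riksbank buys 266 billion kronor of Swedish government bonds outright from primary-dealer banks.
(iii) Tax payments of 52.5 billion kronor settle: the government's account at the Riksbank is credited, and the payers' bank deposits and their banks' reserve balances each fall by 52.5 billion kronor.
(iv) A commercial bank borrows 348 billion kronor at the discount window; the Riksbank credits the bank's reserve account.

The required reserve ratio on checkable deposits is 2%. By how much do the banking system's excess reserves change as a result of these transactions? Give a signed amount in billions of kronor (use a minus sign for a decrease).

FX sale 77 billion kronor: reserves −77B, deposits 0.
OMO purchase (from banks) 266 billion kronor: reserves +266B, deposits 0.
Government account inflow 52.5 billion kronor: reserves −52.5B, deposits −52.5B.
Discount-window loan 348 billion kronor: reserves +348B, deposits 0.
Totals: Δreserves = +484.5B, Δdeposits = −52.5B.
Δrequired reserves = 2% × −52.5B = −1.05B.
Δexcess reserves = Δreserves − Δrequired = +484.5B − (−1.05B) = +485.55 billion.

+485.55 billion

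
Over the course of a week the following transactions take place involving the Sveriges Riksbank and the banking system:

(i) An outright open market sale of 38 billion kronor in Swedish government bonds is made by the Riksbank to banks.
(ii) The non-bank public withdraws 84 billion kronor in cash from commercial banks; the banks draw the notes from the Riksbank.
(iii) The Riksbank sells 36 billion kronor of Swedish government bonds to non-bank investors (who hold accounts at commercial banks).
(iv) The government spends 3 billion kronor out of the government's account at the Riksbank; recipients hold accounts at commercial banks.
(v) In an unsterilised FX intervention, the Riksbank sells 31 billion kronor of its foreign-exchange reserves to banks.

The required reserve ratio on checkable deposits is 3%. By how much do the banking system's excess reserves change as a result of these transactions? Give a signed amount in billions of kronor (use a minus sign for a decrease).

-182.49 billion

OMO sale (to banks) 38 billion kronor: reserves −38B, deposits 0.
Currency withdrawal 84 billion kronor: reserves −84B, deposits −84B.
Asset sale (to non-banks) 36 billion kronor: reserves −36B, deposits −36B.
Government spending 3 billion kronor: reserves +3B, deposits +3B.
FX sale 31 billion kronor: reserves −31B, deposits 0.
Totals: Δreserves = −186B, Δdeposits = −117B.
Δrequired reserves = 3% × −117B = −3.51B.
Δexcess reserves = Δreserves − Δrequired = −186B − (−3.51B) = -182.49 billion.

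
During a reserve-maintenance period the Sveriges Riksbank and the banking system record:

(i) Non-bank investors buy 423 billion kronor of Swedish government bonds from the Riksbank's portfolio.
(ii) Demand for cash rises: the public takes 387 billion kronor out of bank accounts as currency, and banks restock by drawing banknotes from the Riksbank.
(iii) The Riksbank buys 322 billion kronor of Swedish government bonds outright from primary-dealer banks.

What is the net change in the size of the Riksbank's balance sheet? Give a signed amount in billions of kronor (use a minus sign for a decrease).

-101 billion

Riksbank balance sheet:
  Assets:      Securities −101B
  Liabilities: Bank reserves −488B, Currency in circulation +387B
Change in total Riksbank assets = -101 billion.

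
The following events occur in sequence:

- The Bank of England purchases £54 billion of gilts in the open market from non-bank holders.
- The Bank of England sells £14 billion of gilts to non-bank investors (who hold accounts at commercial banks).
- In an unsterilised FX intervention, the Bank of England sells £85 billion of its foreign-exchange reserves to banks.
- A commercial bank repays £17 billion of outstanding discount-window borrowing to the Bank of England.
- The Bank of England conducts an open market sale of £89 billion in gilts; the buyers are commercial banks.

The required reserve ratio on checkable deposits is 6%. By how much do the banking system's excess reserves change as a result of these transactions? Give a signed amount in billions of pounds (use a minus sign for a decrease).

Asset purchase (from non-banks) £54 billion: reserves +£54B, deposits +£54B.
Asset sale (to non-banks) £14 billion: reserves −£14B, deposits −£14B.
FX sale £85 billion: reserves −£85B, deposits 0.
Discount-window repayment £17 billion: reserves −£17B, deposits 0.
OMO sale (to banks) £89 billion: reserves −£89B, deposits 0.
Totals: Δreserves = −£151B, Δdeposits = +£40B.
Δrequired reserves = 6% × +£40B = +£2.4B.
Δexcess reserves = Δreserves − Δrequired = −£151B − (+£2.4B) = -£153.4 billion.

-£153.4 billion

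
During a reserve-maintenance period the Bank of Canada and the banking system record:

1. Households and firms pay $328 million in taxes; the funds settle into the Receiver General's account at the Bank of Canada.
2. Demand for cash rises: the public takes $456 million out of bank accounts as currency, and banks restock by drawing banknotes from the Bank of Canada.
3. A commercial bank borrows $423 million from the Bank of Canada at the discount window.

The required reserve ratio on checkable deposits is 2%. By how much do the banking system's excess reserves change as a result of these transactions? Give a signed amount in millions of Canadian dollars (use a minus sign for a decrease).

-$345.32 million

Government account inflow $328 million: reserves −$328M, deposits −$328M.
Currency withdrawal $456 million: reserves −$456M, deposits −$456M.
Discount-window loan $423 million: reserves +$423M, deposits 0.
Totals: Δreserves = −$361M, Δdeposits = −$784M.
Δrequired reserves = 2% × −$784M = −$15.68M.
Δexcess reserves = Δreserves − Δrequired = −$361M − (−$15.68M) = -$345.32 million.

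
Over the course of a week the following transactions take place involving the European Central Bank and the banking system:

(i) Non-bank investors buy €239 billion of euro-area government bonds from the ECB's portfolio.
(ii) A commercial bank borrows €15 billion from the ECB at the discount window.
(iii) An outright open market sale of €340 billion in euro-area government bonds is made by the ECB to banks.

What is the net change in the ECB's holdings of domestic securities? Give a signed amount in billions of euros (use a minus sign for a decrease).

Asset sale (to non-banks) €239 billion: securities removed from the ECB's portfolio → −€239B.
Discount-window loan €15 billion: the ECB's securities portfolio is untouched → 0.
OMO sale (to banks) €340 billion: securities removed from the ECB's portfolio → −€340B.
Net: −239 + 0 − 340 = -€579 billion.

-€579 billion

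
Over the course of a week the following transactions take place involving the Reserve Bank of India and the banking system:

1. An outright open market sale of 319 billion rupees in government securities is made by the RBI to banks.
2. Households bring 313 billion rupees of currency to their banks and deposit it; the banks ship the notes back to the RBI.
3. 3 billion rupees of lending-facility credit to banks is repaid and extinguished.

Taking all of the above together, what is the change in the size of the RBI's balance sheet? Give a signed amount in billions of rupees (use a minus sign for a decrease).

-322 billion

RBI balance sheet:
  Assets:      Securities −319B, Loans to banks −3B
  Liabilities: Bank reserves −9B, Currency in circulation −313B
Commercial banking system:
  Assets:      Reserves at CB −9B, Securities +319B
  Liabilities: Checkable deposits +313B, Borrowings from CB −3B
Change in total RBI assets = -322 billion.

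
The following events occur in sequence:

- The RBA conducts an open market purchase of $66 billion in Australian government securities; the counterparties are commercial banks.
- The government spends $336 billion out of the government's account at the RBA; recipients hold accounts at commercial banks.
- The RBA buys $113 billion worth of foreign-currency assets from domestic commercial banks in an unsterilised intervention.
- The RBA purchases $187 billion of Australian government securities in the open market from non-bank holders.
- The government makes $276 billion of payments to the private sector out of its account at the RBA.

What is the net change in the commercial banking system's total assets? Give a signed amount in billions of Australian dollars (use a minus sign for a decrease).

OMO purchase (from banks) $66 billion: just an asset swap on bank balance sheets → 0.
Government spending $336 billion: bank balance sheets expand → +$336B.
FX purchase $113 billion: just an asset swap on bank balance sheets → 0.
Asset purchase (from non-banks) $187 billion: bank balance sheets expand → +$187B.
Government spending $276 billion: bank balance sheets expand → +$276B.
Net: 0 + 336 + 0 + 187 + 276 = +$799 billion.

+$799 billion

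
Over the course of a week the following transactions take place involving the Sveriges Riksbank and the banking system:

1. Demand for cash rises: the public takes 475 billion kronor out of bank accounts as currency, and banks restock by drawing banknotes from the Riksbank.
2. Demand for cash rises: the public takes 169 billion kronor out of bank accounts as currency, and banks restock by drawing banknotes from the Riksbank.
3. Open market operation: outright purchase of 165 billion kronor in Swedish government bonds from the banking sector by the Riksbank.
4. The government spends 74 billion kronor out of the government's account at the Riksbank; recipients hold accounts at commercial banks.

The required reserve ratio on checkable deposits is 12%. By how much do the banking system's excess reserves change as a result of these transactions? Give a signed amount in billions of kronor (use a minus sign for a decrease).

Currency withdrawal 475 billion kronor: reserves −475B, deposits −475B.
Currency withdrawal 169 billion kronor: reserves −169B, deposits −169B.
OMO purchase (from banks) 165 billion kronor: reserves +165B, deposits 0.
Government spending 74 billion kronor: reserves +74B, deposits +74B.
Totals: Δreserves = −405B, Δdeposits = −570B.
Δrequired reserves = 12% × −570B = −68.4B.
Δexcess reserves = Δreserves − Δrequired = −405B − (−68.4B) = -336.6 billion.

-336.6 billion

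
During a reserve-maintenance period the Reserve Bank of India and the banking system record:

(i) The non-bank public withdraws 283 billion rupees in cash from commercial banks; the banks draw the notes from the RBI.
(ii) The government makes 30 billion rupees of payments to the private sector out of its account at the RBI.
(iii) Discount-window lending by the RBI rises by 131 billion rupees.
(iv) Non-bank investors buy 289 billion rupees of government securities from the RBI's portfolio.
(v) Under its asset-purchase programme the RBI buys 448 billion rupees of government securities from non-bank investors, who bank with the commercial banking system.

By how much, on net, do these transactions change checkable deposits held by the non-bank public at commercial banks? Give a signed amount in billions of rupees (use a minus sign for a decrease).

-94 billion

Currency withdrawal 283 billion rupees: non-bank counterparties' bank balances fall → −283B.
Government spending 30 billion rupees: non-bank counterparties' bank balances rise → +30B.
Discount-window loan 131 billion rupees: the counterparty is a bank, so public deposits are unchanged → 0.
Asset sale (to non-banks) 289 billion rupees: non-bank counterparties' bank balances fall → −289B.
Asset purchase (from non-banks) 448 billion rupees: non-bank counterparties' bank balances rise → +448B.
Net: −283 + 30 + 0 − 289 + 448 = -94 billion.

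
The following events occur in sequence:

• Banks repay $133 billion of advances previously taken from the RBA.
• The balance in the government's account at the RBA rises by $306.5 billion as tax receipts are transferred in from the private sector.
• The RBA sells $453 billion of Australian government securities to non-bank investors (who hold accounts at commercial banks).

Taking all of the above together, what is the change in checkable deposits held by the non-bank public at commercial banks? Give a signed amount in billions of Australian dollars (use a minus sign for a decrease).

RBA balance sheet:
  Assets:      Securities −$453B, Loans to banks −$133B
  Liabilities: Bank reserves −$892.5B, Government deposits +$306.5B
Commercial banking system:
  Assets:      Reserves at CB −$892.5B
  Liabilities: Checkable deposits −$759.5B, Borrowings from CB −$133B
So the change in checkable deposits held by the non-bank public at commercial banks is -$759.5 billion.

-$759.5 billion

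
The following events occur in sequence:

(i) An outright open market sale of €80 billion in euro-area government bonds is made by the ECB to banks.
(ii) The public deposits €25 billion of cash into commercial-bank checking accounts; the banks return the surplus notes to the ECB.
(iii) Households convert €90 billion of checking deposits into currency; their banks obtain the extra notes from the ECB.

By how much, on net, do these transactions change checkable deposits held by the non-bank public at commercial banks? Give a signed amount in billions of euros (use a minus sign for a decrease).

-€65 billion

OMO sale (to banks) €80 billion: the counterparty is a bank, so public deposits are unchanged → 0.
Currency deposit €25 billion: non-bank counterparties' bank balances rise → +€25B.
Currency withdrawal €90 billion: non-bank counterparties' bank balances fall → −€90B.
Net: 0 + 25 − 90 = -€65 billion.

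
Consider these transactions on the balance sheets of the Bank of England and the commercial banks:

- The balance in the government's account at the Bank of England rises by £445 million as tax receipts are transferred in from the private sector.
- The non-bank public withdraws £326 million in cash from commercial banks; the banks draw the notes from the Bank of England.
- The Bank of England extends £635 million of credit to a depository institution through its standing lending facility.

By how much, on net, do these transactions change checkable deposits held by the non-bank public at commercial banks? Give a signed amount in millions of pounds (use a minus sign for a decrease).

Government account inflow £445 million: non-bank counterparties' bank balances fall → −£445M.
Currency withdrawal £326 million: non-bank counterparties' bank balances fall → −£326M.
Discount-window loan £635 million: the counterparty is a bank, so public deposits are unchanged → 0.
Net: −445 − 326 + 0 = -£771 million.

-£771 million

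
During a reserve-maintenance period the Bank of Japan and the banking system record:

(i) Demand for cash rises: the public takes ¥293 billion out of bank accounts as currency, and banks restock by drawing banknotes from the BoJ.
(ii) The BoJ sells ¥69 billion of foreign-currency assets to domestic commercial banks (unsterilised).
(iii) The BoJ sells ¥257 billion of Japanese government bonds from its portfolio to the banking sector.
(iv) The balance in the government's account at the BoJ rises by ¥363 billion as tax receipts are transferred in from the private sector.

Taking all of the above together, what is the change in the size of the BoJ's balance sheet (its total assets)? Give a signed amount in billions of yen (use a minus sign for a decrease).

BoJ balance sheet:
  Assets:      Securities −¥257B, Foreign assets −¥69B
  Liabilities: Bank reserves −¥982B, Currency in circulation +¥293B, Government deposits +¥363B
Commercial banking system:
  Assets:      Reserves at CB −¥982B, Securities +¥257B, Foreign assets +¥69B
  Liabilities: Checkable deposits −¥656B
Change in total BoJ assets = -¥326 billion.

-¥326 billion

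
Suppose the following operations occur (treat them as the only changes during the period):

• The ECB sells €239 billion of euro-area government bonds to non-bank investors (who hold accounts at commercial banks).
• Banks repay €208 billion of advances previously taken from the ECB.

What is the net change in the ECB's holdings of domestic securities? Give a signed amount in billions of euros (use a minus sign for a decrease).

ECB balance sheet:
  Assets:      Securities −€239B, Loans to banks −€208B
  Liabilities: Bank reserves −€447B
Commercial banking system:
  Assets:      Reserves at CB −€447B
  Liabilities: Checkable deposits −€239B, Borrowings from CB −€208B
So the change in the ECB's holdings of domestic securities is -€239 billion.

-€239 billion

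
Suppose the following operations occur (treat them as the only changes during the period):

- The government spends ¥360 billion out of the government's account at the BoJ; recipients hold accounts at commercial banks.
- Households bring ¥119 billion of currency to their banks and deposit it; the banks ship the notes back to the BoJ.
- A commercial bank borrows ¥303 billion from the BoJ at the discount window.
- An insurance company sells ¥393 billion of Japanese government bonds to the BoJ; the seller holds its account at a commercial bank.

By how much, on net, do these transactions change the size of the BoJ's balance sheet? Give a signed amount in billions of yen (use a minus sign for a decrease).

BoJ balance sheet:
  Assets:      Securities +¥393B, Loans to banks +¥303B
  Liabilities: Bank reserves +¥1175B, Currency in circulation −¥119B, Government deposits −¥360B
Change in total BoJ assets = +¥696 billion.

+¥696 billion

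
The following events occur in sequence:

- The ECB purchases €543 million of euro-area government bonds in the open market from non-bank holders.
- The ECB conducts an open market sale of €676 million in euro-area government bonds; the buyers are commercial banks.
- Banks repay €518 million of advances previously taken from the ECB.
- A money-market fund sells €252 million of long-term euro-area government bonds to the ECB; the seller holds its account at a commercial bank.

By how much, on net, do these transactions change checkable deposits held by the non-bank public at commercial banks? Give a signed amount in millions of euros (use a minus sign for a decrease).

Asset purchase (from non-banks) €543 million: non-bank counterparties' bank balances rise → +€543M.
OMO sale (to banks) €676 million: the counterparty is a bank, so public deposits are unchanged → 0.
Discount-window repayment €518 million: the counterparty is a bank, so public deposits are unchanged → 0.
Asset purchase (from non-banks) €252 million: non-bank counterparties' bank balances rise → +€252M.
Net: 543 + 0 + 0 + 252 = +€795 million.

+€795 million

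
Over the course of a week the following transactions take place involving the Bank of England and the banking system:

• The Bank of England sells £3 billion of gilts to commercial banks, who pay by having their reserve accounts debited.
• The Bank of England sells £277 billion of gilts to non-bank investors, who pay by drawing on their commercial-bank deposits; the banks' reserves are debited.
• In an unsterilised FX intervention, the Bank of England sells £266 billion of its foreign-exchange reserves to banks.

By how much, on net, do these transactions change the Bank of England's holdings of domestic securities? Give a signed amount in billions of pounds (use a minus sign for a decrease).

Bank of England balance sheet:
  Assets:      Securities −£280B, Foreign assets −£266B
  Liabilities: Bank reserves −£546B
So the change in the Bank of England's holdings of domestic securities is -£280 billion.

-£280 billion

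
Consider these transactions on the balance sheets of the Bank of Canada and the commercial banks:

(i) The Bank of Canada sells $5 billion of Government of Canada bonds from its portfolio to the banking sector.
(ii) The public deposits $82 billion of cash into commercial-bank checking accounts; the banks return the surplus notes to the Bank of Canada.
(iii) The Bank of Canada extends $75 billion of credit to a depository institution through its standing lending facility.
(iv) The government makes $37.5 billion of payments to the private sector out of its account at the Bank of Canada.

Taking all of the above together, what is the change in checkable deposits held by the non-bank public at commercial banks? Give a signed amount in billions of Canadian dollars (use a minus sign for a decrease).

OMO sale (to banks) $5 billion: the counterparty is a bank, so public deposits are unchanged → 0.
Currency deposit $82 billion: non-bank counterparties' bank balances rise → +$82B.
Discount-window loan $75 billion: the counterparty is a bank, so public deposits are unchanged → 0.
Government spending $37.5 billion: non-bank counterparties' bank balances rise → +$37.5B.
Net: 0 + 82 + 0 + 37.5 = +$119.5 billion.

+$119.5 billion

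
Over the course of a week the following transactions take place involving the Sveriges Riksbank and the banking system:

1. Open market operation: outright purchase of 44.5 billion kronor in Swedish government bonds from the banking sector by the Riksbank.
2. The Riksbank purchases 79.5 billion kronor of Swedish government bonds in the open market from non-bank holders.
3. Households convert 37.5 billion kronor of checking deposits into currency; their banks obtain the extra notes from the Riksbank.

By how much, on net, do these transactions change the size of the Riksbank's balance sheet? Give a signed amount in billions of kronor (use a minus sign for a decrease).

OMO purchase (from banks) 44.5 billion kronor: a Riksbank asset is acquired → +44.5B.
Asset purchase (from non-banks) 79.5 billion kronor: a Riksbank asset is acquired → +79.5B.
Currency withdrawal 37.5 billion kronor: only the composition of liabilities changes → 0.
Net: 44.5 + 79.5 + 0 = +124 billion.

+124 billion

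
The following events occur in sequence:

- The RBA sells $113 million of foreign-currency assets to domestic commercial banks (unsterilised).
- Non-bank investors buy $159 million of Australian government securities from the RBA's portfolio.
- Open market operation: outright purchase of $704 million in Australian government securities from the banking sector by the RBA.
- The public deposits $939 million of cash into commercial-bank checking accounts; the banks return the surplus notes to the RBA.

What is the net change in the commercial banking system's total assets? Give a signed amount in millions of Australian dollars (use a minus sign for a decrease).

+$780 million

FX sale $113 million: just an asset swap on bank balance sheets → 0.
Asset sale (to non-banks) $159 million: bank balance sheets shrink → −$159M.
OMO purchase (from banks) $704 million: just an asset swap on bank balance sheets → 0.
Currency deposit $939 million: bank balance sheets expand → +$939M.
Net: 0 − 159 + 0 + 939 = +$780 million.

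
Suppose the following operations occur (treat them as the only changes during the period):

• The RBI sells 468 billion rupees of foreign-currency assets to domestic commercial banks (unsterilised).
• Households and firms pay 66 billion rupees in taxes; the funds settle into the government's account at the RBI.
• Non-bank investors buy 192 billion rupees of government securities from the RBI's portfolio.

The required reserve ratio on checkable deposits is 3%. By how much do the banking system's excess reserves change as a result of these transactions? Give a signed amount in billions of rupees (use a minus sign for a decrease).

FX sale 468 billion rupees: reserves −468B, deposits 0.
Government account inflow 66 billion rupees: reserves −66B, deposits −66B.
Asset sale (to non-banks) 192 billion rupees: reserves −192B, deposits −192B.
Totals: Δreserves = −726B, Δdeposits = −258B.
Δrequired reserves = 3% × −258B = −7.74B.
Δexcess reserves = Δreserves − Δrequired = −726B − (−7.74B) = -718.26 billion.

-718.26 billion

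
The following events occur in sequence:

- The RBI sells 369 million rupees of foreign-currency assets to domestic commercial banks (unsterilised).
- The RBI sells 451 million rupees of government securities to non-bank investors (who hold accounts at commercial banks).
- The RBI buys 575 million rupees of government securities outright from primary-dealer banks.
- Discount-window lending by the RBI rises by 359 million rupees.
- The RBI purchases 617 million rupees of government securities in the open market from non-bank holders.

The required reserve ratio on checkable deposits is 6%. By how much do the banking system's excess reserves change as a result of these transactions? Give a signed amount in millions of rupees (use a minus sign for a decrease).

+721.04 million

FX sale 369 million rupees: reserves −369M, deposits 0.
Asset sale (to non-banks) 451 million rupees: reserves −451M, deposits −451M.
OMO purchase (from banks) 575 million rupees: reserves +575M, deposits 0.
Discount-window loan 359 million rupees: reserves +359M, deposits 0.
Asset purchase (from non-banks) 617 million rupees: reserves +617M, deposits +617M.
Totals: Δreserves = +731M, Δdeposits = +166M.
Δrequired reserves = 6% × +166M = +9.96M.
Δexcess reserves = Δreserves − Δrequired = +731M − (+9.96M) = +721.04 million.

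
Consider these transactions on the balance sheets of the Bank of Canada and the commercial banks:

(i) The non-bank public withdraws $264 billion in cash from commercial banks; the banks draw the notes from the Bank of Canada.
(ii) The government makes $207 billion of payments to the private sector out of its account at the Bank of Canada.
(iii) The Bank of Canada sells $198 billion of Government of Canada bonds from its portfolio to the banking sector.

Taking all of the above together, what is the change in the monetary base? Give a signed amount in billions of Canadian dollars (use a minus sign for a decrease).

+$9 billion

Currency withdrawal $264 billion: just a shift between currency and reserves — both are base money → 0.
Government spending $207 billion: a non-base liability converts back to reserves → +$207B.
OMO sale (to banks) $198 billion: Bank of Canada balance sheet contracts → −$198B.
Net: 0 + 207 − 198 = +$9 billion.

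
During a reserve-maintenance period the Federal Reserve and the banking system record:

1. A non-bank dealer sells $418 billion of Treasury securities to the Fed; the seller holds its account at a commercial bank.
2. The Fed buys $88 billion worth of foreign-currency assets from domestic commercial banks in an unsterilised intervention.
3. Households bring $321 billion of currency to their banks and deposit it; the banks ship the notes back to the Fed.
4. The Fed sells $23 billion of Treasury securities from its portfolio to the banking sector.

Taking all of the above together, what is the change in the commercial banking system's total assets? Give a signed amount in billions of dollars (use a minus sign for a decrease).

Fed balance sheet:
  Assets:      Securities +$395B, Foreign assets +$88B
  Liabilities: Bank reserves +$804B, Currency in circulation −$321B
Commercial banking system:
  Assets:      Reserves at CB +$804B, Securities +$23B, Foreign assets −$88B
  Liabilities: Checkable deposits +$739B
Change in total bank assets = +$739 billion.

+$739 billion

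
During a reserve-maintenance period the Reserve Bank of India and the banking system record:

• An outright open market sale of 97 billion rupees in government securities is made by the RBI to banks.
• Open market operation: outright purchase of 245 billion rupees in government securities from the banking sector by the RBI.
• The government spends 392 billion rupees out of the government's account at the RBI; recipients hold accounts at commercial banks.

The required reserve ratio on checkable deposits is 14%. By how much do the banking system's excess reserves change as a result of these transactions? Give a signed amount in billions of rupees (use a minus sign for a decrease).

OMO sale (to banks) 97 billion rupees: reserves −97B, deposits 0.
OMO purchase (from banks) 245 billion rupees: reserves +245B, deposits 0.
Government spending 392 billion rupees: reserves +392B, deposits +392B.
Totals: Δreserves = +540B, Δdeposits = +392B.
Δrequired reserves = 14% × +392B = +54.88B.
Δexcess reserves = Δreserves − Δrequired = +540B − (+54.88B) = +485.12 billion.

+485.12 billion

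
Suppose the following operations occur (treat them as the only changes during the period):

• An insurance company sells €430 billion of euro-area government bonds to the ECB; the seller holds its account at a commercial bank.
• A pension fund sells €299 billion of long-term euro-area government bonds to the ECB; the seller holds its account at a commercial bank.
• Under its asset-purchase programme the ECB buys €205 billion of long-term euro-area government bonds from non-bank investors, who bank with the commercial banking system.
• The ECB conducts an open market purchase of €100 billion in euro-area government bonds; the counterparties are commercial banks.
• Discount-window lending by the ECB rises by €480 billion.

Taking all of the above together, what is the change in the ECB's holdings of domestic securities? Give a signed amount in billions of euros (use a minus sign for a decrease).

+€1034 billion

Asset purchase (from non-banks) €430 billion: securities added to the ECB's portfolio → +€430B.
Asset purchase (from non-banks) €299 billion: securities added to the ECB's portfolio → +€299B.
Asset purchase (from non-banks) €205 billion: securities added to the ECB's portfolio → +€205B.
OMO purchase (from banks) €100 billion: securities added to the ECB's portfolio → +€100B.
Discount-window loan €480 billion: the ECB's securities portfolio is untouched → 0.
Net: 430 + 299 + 205 + 100 + 0 = +€1034 billion.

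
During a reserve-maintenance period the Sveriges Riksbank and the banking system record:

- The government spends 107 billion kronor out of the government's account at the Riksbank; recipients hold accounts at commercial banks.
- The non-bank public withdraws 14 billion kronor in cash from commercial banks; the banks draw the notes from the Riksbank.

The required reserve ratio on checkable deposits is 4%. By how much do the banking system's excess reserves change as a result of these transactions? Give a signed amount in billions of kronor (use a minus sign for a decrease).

Government spending 107 billion kronor: reserves +107B, deposits +107B.
Currency withdrawal 14 billion kronor: reserves −14B, deposits −14B.
Totals: Δreserves = +93B, Δdeposits = +93B.
Δrequired reserves = 4% × +93B = +3.72B.
Δexcess reserves = Δreserves − Δrequired = +93B − (+3.72B) = +89.28 billion.

+89.28 billion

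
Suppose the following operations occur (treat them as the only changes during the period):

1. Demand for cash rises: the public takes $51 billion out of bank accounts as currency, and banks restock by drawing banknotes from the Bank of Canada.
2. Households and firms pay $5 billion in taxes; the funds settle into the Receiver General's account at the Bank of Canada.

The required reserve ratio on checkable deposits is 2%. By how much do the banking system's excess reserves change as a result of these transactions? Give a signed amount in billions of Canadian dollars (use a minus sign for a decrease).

-$54.88 billion

Currency withdrawal $51 billion: reserves −$51B, deposits −$51B.
Government account inflow $5 billion: reserves −$5B, deposits −$5B.
Totals: Δreserves = −$56B, Δdeposits = −$56B.
Δrequired reserves = 2% × −$56B = −$1.12B.
Δexcess reserves = Δreserves − Δrequired = −$56B − (−$1.12B) = -$54.88 billion.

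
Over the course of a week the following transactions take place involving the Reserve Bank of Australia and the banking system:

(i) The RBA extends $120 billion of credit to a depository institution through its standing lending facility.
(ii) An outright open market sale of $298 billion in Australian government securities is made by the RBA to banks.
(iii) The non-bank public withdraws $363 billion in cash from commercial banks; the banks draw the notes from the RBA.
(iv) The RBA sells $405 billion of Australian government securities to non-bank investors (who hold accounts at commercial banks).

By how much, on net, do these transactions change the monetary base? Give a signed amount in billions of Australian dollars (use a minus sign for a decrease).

-$583 billion

Discount-window loan $120 billion: RBA balance sheet expands → +$120B.
OMO sale (to banks) $298 billion: RBA balance sheet contracts → −$298B.
Currency withdrawal $363 billion: just a shift between currency and reserves — both are base money → 0.
Asset sale (to non-banks) $405 billion: RBA balance sheet contracts → −$405B.
Net: 120 − 298 + 0 − 405 = -$583 billion.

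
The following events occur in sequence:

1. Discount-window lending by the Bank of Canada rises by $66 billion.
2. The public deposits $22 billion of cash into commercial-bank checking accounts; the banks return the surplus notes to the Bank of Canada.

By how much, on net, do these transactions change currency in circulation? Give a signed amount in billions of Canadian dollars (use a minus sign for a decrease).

Bank of Canada balance sheet:
  Assets:      Loans to banks +$66B
  Liabilities: Bank reserves +$88B, Currency in circulation −$22B
So the change in currency in circulation is -$22 billion.

-$22 billion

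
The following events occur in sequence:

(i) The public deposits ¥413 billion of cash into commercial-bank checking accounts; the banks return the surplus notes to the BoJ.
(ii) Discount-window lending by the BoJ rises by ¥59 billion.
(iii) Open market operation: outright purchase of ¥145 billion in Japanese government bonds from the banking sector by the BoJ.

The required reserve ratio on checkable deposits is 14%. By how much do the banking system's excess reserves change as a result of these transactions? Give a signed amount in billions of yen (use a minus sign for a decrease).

+¥559.18 billion

Currency deposit ¥413 billion: reserves +¥413B, deposits +¥413B.
Discount-window loan ¥59 billion: reserves +¥59B, deposits 0.
OMO purchase (from banks) ¥145 billion: reserves +¥145B, deposits 0.
Totals: Δreserves = +¥617B, Δdeposits = +¥413B.
Δrequired reserves = 14% × +¥413B = +¥57.82B.
Δexcess reserves = Δreserves − Δrequired = +¥617B − (+¥57.82B) = +¥559.18 billion.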